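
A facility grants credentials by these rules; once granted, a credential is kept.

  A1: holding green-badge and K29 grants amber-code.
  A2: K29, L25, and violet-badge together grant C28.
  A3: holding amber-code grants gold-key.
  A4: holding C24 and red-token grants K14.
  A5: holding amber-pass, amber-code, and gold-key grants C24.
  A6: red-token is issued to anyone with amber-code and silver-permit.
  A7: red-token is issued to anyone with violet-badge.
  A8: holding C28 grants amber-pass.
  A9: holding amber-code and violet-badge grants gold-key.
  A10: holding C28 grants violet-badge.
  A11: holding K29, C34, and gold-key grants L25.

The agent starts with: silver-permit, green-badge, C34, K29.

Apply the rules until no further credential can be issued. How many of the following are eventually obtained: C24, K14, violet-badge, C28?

C24 would need amber-pass, amber-code, and gold-key (A5), but amber-pass is never granted.
K14 would need C24 and red-token (A4), but C24 is never granted.
violet-badge would need C28 (A10), but C28 is never granted.
C28 would need K29, L25, and violet-badge (A2), but violet-badge is never granted.
None of the 4 are reached.

0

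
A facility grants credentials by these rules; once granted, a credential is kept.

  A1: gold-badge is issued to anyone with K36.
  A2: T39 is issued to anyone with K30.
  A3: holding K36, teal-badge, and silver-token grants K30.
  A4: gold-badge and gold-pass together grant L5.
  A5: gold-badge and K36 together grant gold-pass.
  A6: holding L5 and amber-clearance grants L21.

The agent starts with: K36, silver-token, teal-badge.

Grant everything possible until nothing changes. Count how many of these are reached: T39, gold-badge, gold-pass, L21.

3

Holding K36 grants gold-badge (A1).
Holding K36, teal-badge, and silver-token grants K30 (A3).
Holding gold-badge and K36 grants gold-pass (A5).
Holding K30 grants T39 (A2).
T39: reached.
gold-badge: reached.
gold-pass: reached.
L21 would need L5 and amber-clearance (A6), but amber-clearance is never granted.
Reached: T39, gold-badge, and gold-pass — 3 of the 4.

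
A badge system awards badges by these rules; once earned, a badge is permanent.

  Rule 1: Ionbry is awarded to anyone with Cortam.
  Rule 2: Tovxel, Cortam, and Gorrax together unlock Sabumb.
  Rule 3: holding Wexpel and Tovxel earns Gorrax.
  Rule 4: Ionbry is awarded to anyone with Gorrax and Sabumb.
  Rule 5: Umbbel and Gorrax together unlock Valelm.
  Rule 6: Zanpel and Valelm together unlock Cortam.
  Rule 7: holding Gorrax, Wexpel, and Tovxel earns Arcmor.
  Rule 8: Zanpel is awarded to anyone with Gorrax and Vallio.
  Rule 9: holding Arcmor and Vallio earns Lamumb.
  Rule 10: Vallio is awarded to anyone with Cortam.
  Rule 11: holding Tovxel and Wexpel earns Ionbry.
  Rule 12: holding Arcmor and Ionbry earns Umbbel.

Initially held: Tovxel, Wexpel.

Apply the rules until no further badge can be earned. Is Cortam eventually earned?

Cortam would need Zanpel and Valelm (Rule 6), but Zanpel is never earned.

No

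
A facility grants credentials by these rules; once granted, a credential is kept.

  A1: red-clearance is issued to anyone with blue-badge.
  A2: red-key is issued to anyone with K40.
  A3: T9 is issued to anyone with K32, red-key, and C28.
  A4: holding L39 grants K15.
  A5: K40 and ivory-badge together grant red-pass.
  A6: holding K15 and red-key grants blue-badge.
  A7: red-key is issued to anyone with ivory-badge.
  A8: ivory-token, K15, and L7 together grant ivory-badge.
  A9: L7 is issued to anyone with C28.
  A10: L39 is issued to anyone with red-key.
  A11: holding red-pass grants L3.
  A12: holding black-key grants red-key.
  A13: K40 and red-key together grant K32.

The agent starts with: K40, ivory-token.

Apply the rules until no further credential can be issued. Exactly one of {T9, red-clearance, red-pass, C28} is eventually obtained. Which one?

Holding K40 grants red-key (A2).
Holding red-key grants L39 (A10).
Holding L39 grants K15 (A4).
Holding K15 and red-key grants blue-badge (A6).
Holding blue-badge grants red-clearance (A1).
T9 would need K32, red-key, and C28 (A3), but C28 is never granted. No rule produces C28, and it is not given. red-pass would need K40 and ivory-badge (A5), but ivory-badge is never granted.

red-clearance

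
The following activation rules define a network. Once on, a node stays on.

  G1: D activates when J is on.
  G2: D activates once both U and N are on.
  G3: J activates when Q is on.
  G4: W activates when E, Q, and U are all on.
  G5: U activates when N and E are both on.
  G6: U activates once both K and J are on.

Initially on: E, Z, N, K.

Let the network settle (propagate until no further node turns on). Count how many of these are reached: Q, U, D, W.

N and E are on, so U activates (G5).
G2: U and N on → D on.
No rule produces Q, and it is not given.
U: reached.
D: reached.
W would need E, Q, and U (G4), but Q never turns on.
Reached: U and D — 2 of the 4.

2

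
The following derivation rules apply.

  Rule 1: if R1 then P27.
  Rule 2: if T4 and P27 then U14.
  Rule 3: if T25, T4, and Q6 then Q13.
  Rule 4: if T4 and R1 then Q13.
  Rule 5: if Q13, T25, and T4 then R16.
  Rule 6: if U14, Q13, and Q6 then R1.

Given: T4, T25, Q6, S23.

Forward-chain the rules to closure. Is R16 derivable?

T25, T4, and Q6 hold, so Q13 follows (Rule 3).
Q13, T25, and T4 hold, so R16 follows (Rule 5).

Yes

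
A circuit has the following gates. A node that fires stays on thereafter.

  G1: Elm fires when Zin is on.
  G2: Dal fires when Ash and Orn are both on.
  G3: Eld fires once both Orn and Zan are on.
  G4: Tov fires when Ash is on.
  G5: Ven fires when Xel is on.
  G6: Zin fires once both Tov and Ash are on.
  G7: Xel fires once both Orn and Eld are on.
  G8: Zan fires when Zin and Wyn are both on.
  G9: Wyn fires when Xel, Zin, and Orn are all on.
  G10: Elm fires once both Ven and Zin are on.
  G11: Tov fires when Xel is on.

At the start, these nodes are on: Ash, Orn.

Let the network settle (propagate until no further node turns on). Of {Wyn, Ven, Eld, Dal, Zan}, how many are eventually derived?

1

Ash and Orn are on, so Dal fires (G2).
Wyn would need Xel, Zin, and Orn (G9), but Xel never turns on.
Ven would need Xel (G5), but Xel never turns on.
Eld would need Orn and Zan (G3), but Zan never turns on.
Dal: reached.
Zan would need Zin and Wyn (G8), but Wyn never turns on.
Reached: Dal — 1 of the 5.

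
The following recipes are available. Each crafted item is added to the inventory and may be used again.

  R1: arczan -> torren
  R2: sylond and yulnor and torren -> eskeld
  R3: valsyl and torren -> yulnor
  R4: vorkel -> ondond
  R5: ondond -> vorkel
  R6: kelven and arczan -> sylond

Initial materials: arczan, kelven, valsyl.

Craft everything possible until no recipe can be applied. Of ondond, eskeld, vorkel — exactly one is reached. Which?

eskeld

arczan -> torren (R1).
Using R6, kelven and arczan make sylond.
valsyl and torren -> yulnor (R3).
Using R2, sylond, yulnor, and torren make eskeld.
vorkel would need ondond (R5), but ondond is never obtained. ondond would need vorkel (R4), but vorkel is never obtained.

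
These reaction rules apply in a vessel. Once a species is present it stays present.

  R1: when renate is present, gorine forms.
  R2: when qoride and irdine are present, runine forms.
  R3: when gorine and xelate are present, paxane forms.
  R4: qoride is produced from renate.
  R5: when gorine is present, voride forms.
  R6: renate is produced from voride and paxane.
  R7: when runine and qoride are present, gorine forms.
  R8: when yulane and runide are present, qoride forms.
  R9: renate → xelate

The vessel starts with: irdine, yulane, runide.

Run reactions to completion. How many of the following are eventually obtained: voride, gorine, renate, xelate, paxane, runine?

3

yulane and runide present → qoride forms (R8).
qoride and irdine present → runine forms (R2).
runine and qoride present → gorine forms (R7).
gorine present → voride forms (R5).
voride: reached.
gorine: reached.
renate would need voride and paxane (R6), but paxane never forms.
xelate would need renate (R9), but renate never forms.
paxane would need gorine and xelate (R3), but xelate never forms.
runine: reached.
Reached: voride, gorine, and runine — 3 of the 6.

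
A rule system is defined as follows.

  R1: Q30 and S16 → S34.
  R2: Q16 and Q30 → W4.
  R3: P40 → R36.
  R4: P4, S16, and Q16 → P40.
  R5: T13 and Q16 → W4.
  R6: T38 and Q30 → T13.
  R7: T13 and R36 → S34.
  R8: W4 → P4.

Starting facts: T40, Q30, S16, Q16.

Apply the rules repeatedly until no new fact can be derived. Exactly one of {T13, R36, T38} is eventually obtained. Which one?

R36

Q16 and Q30 hold, so W4 follows (R2).
W4 holds, so P4 follows (R8).
From P4, S16, and Q16, R4 gives P40.
From P40, R3 gives R36.
T13 would need T38 and Q30 (R6), but T38 is never established. No rule produces T38, and it is not given.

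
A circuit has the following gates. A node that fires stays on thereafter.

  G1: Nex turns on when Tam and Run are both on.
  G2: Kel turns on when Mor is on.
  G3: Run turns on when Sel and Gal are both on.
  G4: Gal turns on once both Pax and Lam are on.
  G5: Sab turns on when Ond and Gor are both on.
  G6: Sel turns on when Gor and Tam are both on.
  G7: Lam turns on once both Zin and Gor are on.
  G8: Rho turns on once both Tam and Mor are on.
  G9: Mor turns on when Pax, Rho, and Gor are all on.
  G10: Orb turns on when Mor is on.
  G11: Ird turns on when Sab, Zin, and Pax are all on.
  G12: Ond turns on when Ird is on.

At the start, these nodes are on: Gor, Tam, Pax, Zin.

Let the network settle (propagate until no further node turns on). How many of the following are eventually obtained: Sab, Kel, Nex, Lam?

2

G6: Gor and Tam on → Sel on.
Zin and Gor are on, so Lam turns on (G7).
Pax and Lam are on, so Gal turns on (G4).
Sel and Gal are on, so Run turns on (G3).
G1: Tam and Run on → Nex on.
Sab would need Ond and Gor (G5), but Ond never turns on.
Kel would need Mor (G2), but Mor never turns on.
Nex: reached.
Lam: reached.
Reached: Nex and Lam — 2 of the 4.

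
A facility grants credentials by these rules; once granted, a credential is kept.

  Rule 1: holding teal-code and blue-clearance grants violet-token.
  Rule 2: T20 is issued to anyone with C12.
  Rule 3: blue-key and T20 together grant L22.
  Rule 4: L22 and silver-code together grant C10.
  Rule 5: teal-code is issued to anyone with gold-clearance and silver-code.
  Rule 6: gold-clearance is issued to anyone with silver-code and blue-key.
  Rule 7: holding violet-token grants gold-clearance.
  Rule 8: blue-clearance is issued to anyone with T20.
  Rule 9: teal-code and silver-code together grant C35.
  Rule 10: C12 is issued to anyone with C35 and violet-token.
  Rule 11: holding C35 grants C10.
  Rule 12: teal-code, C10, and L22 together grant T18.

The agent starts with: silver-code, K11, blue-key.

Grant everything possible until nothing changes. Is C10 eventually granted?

Holding silver-code and blue-key grants gold-clearance (Rule 6).
Holding gold-clearance and silver-code grants teal-code (Rule 5).
Holding teal-code and silver-code grants C35 (Rule 9).
Holding C35 grants C10 (Rule 11).

Yes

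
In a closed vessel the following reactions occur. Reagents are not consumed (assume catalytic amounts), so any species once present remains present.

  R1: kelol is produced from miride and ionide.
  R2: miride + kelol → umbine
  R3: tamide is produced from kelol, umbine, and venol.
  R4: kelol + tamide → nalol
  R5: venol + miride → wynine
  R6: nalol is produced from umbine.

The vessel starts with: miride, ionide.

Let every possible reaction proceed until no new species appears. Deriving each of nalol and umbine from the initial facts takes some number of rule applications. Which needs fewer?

umbine

umbine: miride and ionide present → kelol forms (R1). miride and kelol present → umbine forms (R2). [2 rule applications]
nalol: miride and ionide present → kelol forms (R1). miride and kelol present → umbine forms (R2). umbine present → nalol forms (R6). [3 rule applications]
umbine needs fewer.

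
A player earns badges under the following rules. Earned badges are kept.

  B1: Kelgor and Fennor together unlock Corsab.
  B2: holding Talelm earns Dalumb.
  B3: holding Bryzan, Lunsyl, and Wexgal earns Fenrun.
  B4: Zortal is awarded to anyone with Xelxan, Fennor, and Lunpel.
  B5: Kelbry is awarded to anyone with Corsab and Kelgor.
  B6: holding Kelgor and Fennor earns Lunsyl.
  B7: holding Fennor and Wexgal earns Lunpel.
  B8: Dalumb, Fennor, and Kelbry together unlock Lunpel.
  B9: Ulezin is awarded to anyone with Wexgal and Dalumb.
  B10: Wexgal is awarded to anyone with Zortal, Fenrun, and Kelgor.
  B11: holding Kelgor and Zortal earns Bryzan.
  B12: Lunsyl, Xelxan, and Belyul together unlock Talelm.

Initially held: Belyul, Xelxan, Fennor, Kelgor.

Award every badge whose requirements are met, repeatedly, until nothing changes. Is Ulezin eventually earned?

Ulezin would need Wexgal and Dalumb (B9), but Wexgal is never earned.

No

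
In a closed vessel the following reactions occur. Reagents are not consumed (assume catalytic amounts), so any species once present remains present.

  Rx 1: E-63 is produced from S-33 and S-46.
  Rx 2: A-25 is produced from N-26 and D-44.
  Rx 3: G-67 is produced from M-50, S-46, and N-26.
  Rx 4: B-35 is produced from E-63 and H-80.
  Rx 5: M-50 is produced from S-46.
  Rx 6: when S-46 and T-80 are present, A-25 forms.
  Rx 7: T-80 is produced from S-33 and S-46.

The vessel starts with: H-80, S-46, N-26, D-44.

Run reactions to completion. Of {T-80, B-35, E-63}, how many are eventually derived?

T-80 would need S-33 and S-46 (Rx 7), but S-33 never forms.
B-35 would need E-63 and H-80 (Rx 4), but E-63 never forms.
E-63 would need S-33 and S-46 (Rx 1), but S-33 never forms.
None of the 3 are reached.

0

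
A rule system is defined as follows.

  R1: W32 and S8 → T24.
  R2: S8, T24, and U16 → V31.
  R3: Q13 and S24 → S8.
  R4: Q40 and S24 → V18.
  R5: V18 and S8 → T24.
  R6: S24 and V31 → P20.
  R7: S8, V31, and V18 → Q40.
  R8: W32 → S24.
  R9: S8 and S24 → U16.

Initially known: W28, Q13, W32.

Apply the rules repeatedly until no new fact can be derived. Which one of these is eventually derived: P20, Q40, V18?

From W32, R8 gives S24.
From Q13 and S24, R3 gives S8.
S8 and S24 hold, so U16 follows (R9).
From W32 and S8, R1 gives T24.
S8, T24, and U16 hold, so V31 follows (R2).
S24 and V31 hold, so P20 follows (R6).
V18 would need Q40 and S24 (R4), but Q40 is never established. Q40 would need S8, V31, and V18 (R7), but V18 is never established.

P20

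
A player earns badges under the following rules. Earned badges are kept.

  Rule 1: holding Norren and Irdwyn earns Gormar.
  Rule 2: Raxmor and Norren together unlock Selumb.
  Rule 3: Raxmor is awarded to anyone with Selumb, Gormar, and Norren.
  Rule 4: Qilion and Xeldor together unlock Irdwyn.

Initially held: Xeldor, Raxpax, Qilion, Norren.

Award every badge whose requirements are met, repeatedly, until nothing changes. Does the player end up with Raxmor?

Raxmor would need Selumb, Gormar, and Norren (Rule 3), but Selumb is never earned.

No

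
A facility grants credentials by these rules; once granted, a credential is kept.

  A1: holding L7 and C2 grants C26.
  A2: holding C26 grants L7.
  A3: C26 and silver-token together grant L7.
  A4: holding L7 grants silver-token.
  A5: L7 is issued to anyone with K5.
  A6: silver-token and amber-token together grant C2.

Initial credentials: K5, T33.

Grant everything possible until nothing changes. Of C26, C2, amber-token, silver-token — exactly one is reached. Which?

silver-token

Holding K5 grants L7 (A5).
Holding L7 grants silver-token (A4).
C2 would need silver-token and amber-token (A6), but amber-token is never granted. C26 would need L7 and C2 (A1), but C2 is never granted. No rule produces amber-token, and it is not given.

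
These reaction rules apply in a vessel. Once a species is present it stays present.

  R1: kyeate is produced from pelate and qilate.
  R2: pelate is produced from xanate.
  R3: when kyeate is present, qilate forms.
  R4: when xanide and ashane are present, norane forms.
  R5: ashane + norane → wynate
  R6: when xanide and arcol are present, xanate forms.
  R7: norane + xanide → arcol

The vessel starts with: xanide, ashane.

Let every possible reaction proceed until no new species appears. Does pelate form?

Yes

xanide and ashane present → norane forms (R4).
norane and xanide present → arcol forms (R7).
xanide and arcol present → xanate forms (R6).
xanate present → pelate forms (R2).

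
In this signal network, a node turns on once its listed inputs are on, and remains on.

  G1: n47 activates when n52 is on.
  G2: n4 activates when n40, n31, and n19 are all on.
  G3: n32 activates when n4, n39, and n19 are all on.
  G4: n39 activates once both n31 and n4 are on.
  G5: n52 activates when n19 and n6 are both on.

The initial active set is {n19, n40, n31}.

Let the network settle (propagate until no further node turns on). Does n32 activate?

n40, n31, and n19 are on, so n4 activates (G2).
n31 and n4 are on, so n39 activates (G4).
n4, n39, and n19 are on, so n32 activates (G3).

Yes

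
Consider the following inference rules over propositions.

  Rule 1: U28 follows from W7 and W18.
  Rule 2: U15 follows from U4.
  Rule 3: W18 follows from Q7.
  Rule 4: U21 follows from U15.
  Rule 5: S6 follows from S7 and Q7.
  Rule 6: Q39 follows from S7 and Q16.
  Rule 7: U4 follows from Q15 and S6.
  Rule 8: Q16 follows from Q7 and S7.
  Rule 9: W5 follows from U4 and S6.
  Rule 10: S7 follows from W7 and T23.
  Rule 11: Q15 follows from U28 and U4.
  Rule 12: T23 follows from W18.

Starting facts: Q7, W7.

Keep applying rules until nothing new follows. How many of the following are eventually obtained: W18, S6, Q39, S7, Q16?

From Q7, Rule 3 gives W18.
From W18, Rule 12 gives T23.
W7 and T23 hold, so S7 follows (Rule 10).
From Q7 and S7, Rule 8 gives Q16.
From S7 and Q7, Rule 5 gives S6.
From S7 and Q16, Rule 6 gives Q39.
W18: reached.
S6: reached.
Q39: reached.
S7: reached.
Q16: reached.
All 5 are reached.

5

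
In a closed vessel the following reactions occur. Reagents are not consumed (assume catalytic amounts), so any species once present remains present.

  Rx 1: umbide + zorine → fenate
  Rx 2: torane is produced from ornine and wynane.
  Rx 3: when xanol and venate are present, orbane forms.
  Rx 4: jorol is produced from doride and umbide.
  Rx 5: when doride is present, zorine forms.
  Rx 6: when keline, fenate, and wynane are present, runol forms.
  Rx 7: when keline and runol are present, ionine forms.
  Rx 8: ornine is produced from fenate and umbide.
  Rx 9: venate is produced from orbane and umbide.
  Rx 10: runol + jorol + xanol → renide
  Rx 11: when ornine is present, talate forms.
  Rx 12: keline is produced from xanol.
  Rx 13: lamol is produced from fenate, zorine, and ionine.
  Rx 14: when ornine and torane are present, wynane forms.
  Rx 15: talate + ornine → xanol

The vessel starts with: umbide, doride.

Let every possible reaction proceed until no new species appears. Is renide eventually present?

renide would need runol, jorol, and xanol (Rx 10), but runol never forms.

No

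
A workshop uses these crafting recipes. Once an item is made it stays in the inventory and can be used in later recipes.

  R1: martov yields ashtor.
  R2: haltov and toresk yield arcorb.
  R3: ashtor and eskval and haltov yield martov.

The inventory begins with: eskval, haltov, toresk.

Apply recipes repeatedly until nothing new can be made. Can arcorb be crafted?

haltov and toresk → arcorb (R2).

Yes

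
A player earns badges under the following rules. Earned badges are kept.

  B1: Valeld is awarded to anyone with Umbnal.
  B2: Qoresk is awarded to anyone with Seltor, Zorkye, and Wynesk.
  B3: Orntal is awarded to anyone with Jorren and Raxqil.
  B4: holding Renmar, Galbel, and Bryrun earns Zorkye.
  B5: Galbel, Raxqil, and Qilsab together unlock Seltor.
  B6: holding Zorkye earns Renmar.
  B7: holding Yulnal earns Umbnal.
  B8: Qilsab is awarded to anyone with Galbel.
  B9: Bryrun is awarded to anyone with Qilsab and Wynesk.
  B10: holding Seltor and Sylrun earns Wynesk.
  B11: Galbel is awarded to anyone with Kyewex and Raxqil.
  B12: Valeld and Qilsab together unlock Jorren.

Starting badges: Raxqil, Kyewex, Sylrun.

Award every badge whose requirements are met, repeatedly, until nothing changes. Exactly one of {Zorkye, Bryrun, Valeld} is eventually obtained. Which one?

With Kyewex and Raxqil, Galbel is earned (B11).
With Galbel, Qilsab is earned (B8).
With Galbel, Raxqil, and Qilsab, Seltor is earned (B5).
With Seltor and Sylrun, Wynesk is earned (B10).
With Qilsab and Wynesk, Bryrun is earned (B9).
Zorkye would need Renmar, Galbel, and Bryrun (B4), but Renmar is never earned. Valeld would need Umbnal (B1), but Umbnal is never earned.

Bryrun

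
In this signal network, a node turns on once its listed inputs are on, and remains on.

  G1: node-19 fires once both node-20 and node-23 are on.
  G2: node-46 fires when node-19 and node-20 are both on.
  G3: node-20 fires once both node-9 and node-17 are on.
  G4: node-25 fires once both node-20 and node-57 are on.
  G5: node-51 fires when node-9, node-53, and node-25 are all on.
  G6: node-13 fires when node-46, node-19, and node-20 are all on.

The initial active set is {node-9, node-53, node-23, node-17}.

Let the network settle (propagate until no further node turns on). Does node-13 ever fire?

Yes

G3: node-9 and node-17 on → node-20 on.
G1: node-20 and node-23 on → node-19 on.
G2: node-19 and node-20 on → node-46 on.
node-46, node-19, and node-20 are on, so node-13 fires (G6).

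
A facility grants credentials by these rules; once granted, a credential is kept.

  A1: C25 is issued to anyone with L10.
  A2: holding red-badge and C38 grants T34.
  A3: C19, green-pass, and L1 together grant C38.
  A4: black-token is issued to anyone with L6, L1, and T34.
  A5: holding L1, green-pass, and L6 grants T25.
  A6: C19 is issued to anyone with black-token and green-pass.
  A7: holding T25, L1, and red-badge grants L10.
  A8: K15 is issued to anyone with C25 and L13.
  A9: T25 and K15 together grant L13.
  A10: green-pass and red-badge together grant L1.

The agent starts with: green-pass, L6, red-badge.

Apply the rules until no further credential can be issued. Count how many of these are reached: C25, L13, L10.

2

Holding green-pass and red-badge grants L1 (A10).
Holding L1, green-pass, and L6 grants T25 (A5).
Holding T25, L1, and red-badge grants L10 (A7).
Holding L10 grants C25 (A1).
C25: reached.
L13 would need T25 and K15 (A9), but K15 is never granted.
L10: reached.
Reached: C25 and L10 — 2 of the 3.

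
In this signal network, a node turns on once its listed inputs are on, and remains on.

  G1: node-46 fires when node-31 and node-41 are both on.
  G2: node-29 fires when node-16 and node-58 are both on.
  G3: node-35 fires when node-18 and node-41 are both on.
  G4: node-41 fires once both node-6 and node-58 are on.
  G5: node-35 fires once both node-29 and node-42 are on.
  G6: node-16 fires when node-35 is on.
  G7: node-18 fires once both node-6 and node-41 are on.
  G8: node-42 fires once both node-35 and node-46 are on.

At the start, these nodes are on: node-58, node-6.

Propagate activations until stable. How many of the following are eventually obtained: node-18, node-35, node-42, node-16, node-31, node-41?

node-6 and node-58 are on, so node-41 fires (G4).
G7: node-6 and node-41 on → node-18 on.
G3: node-18 and node-41 on → node-35 on.
G6: node-35 on → node-16 on.
node-18: reached.
node-35: reached.
node-42 would need node-35 and node-46 (G8), but node-46 never turns on.
node-16: reached.
No rule produces node-31, and it is not given.
node-41: reached.
Reached: node-18, node-35, node-16, and node-41 — 4 of the 6.

4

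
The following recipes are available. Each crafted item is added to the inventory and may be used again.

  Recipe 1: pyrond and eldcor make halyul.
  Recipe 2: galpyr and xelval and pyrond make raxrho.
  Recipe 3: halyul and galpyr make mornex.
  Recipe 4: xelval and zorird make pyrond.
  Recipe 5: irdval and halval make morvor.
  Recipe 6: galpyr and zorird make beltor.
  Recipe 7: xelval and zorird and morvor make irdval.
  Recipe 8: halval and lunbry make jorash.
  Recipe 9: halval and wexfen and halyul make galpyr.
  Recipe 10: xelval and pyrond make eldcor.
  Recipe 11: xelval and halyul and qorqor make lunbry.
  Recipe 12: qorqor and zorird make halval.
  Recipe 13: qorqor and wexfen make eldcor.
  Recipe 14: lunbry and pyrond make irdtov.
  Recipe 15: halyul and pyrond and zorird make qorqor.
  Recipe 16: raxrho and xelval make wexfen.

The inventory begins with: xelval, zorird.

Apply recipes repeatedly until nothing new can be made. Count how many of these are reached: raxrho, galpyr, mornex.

0

raxrho would need galpyr, xelval, and pyrond (Recipe 2), but galpyr is never obtained.
galpyr would need halval, wexfen, and halyul (Recipe 9), but wexfen is never obtained.
mornex would need halyul and galpyr (Recipe 3), but galpyr is never obtained.
None of the 3 are reached.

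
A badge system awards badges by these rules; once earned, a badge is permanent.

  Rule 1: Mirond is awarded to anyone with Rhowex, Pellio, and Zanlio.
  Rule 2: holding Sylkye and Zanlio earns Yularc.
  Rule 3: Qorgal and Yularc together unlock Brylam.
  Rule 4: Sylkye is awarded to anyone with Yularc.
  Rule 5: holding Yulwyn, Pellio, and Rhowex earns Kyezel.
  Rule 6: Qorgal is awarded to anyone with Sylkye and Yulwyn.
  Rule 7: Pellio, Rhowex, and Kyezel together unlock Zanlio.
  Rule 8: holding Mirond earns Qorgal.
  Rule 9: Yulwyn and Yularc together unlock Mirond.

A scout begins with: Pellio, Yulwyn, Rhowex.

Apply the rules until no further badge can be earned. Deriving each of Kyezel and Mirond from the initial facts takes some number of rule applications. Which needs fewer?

Kyezel

Kyezel: With Yulwyn, Pellio, and Rhowex, Kyezel is earned (Rule 5). [1 rule application]
Mirond: With Yulwyn, Pellio, and Rhowex, Kyezel is earned (Rule 5). With Pellio, Rhowex, and Kyezel, Zanlio is earned (Rule 7). With Rhowex, Pellio, and Zanlio, Mirond is earned (Rule 1). [3 rule applications]
Kyezel needs fewer.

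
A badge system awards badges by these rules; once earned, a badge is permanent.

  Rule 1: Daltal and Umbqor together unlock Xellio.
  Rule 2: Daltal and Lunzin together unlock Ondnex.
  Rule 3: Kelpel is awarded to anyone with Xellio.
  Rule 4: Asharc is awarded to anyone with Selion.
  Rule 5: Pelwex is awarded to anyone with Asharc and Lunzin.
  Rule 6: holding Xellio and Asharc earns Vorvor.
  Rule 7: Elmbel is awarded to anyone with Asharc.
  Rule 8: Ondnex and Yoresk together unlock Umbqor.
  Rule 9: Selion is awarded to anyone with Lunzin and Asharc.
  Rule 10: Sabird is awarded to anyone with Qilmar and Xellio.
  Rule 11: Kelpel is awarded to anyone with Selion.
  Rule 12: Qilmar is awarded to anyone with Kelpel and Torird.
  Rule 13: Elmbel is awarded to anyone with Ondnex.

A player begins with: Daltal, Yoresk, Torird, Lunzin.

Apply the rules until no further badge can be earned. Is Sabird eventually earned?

With Daltal and Lunzin, Ondnex is earned (Rule 2).
With Ondnex and Yoresk, Umbqor is earned (Rule 8).
With Daltal and Umbqor, Xellio is earned (Rule 1).
With Xellio, Kelpel is earned (Rule 3).
With Kelpel and Torird, Qilmar is earned (Rule 12).
With Qilmar and Xellio, Sabird is earned (Rule 10).

Yes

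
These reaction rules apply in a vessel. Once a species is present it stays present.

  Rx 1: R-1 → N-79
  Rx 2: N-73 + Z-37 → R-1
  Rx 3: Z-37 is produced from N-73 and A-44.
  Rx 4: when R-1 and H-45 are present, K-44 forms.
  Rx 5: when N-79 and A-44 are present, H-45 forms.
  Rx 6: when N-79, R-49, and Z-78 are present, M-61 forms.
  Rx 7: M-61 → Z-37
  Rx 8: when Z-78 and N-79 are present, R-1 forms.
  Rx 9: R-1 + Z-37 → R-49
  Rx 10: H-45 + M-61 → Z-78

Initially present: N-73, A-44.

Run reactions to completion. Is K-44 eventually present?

Yes

N-73 and A-44 present → Z-37 forms (Rx 3).
N-73 and Z-37 present → R-1 forms (Rx 2).
R-1 present → N-79 forms (Rx 1).
N-79 and A-44 present → H-45 forms (Rx 5).
R-1 and H-45 present → K-44 forms (Rx 4).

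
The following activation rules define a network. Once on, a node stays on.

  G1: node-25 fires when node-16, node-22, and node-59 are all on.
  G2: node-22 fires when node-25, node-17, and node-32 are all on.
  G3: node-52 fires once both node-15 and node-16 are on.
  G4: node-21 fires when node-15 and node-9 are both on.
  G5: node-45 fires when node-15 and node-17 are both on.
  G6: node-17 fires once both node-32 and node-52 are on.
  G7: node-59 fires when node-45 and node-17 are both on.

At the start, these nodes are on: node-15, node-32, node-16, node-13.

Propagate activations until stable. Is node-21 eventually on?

No

node-21 would need node-15 and node-9 (G4), but node-9 never turns on.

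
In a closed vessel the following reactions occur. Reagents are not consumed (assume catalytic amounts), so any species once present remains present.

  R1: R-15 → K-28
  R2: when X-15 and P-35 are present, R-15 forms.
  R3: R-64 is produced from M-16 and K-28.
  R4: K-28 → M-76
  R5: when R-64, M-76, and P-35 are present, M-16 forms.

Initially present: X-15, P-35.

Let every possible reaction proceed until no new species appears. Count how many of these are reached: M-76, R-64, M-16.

1

X-15 and P-35 present → R-15 forms (R2).
R-15 present → K-28 forms (R1).
K-28 present → M-76 forms (R4).
M-76: reached.
R-64 would need M-16 and K-28 (R3), but M-16 never forms.
M-16 would need R-64, M-76, and P-35 (R5), but R-64 never forms.
Reached: M-76 — 1 of the 3.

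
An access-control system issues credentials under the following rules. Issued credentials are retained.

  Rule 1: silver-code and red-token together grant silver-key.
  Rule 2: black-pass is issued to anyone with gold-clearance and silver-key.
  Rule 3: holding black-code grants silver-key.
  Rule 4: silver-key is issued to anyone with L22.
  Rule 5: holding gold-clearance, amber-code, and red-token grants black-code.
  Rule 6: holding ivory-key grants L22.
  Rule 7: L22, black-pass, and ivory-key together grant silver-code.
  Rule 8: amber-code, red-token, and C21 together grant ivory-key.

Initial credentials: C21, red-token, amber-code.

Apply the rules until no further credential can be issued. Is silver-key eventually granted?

Yes

Holding amber-code, red-token, and C21 grants ivory-key (Rule 8).
Holding ivory-key grants L22 (Rule 6).
Holding L22 grants silver-key (Rule 4).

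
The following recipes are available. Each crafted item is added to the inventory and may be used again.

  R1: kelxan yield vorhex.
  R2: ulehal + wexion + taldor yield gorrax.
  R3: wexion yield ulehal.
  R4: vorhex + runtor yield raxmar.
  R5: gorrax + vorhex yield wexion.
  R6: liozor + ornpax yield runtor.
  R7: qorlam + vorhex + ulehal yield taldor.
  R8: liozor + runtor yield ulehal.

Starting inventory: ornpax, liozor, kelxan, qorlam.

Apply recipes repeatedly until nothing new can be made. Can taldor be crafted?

Yes

kelxan → vorhex (R1).
Using R6, liozor and ornpax make runtor.
liozor + runtor → ulehal (R8).
qorlam + vorhex + ulehal → taldor (R7).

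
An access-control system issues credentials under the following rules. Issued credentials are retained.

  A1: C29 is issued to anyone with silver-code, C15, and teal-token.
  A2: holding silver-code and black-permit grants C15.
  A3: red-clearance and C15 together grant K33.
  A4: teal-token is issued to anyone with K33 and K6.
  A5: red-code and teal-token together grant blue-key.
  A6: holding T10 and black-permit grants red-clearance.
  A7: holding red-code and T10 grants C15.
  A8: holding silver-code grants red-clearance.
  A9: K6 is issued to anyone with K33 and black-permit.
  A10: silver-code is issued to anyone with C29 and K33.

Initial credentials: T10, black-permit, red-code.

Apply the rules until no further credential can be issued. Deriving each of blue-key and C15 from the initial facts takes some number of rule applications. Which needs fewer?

C15

C15: Holding red-code and T10 grants C15 (A7). [1 rule application]
blue-key: Holding T10 and black-permit grants red-clearance (A6). Holding red-code and T10 grants C15 (A7). Holding red-clearance and C15 grants K33 (A3). Holding K33 and black-permit grants K6 (A9). Holding K33 and K6 grants teal-token (A4). Holding red-code and teal-token grants blue-key (A5). [6 rule applications]
C15 needs fewer.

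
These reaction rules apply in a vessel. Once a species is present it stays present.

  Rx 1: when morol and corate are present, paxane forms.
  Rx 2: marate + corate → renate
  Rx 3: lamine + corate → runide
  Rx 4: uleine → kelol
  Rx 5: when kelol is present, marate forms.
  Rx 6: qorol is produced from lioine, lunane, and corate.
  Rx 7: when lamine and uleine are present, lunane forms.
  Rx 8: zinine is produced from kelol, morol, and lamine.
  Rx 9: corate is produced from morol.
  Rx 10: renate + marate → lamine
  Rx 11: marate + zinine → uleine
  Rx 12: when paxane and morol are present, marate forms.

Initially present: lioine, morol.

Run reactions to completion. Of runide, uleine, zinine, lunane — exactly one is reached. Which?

morol present → corate forms (Rx 9).
morol and corate present → paxane forms (Rx 1).
paxane and morol present → marate forms (Rx 12).
marate and corate present → renate forms (Rx 2).
renate and marate present → lamine forms (Rx 10).
lamine and corate present → runide forms (Rx 3).
lunane would need lamine and uleine (Rx 7), but uleine never forms. zinine would need kelol, morol, and lamine (Rx 8), but kelol never forms. uleine would need marate and zinine (Rx 11), but zinine never forms.

runide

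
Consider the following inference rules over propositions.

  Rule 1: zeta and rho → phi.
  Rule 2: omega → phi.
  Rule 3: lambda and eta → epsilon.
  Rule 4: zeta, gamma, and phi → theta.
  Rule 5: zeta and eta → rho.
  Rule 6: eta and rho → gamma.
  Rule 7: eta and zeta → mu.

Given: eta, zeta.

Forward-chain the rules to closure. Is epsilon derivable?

No

epsilon would need lambda and eta (Rule 3), but lambda is never established.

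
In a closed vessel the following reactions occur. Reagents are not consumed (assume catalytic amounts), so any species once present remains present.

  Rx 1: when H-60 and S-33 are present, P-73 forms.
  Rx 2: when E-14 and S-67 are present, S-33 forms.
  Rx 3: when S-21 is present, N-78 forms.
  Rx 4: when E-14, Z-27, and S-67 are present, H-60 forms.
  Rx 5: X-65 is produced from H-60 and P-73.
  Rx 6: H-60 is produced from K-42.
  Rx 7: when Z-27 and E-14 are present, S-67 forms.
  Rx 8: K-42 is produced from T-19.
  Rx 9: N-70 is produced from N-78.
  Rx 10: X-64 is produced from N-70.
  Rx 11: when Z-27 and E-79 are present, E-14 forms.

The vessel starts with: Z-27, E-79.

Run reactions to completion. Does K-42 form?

No

K-42 would need T-19 (Rx 8), but T-19 never forms.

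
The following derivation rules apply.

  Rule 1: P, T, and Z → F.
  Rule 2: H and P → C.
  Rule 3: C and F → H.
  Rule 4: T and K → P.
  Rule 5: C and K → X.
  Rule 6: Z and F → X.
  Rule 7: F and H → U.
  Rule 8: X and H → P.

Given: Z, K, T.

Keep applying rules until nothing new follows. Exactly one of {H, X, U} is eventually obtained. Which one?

From T and K, Rule 4 gives P.
From P, T, and Z, Rule 1 gives F.
From Z and F, Rule 6 gives X.
H would need C and F (Rule 3), but C is never established. U would need F and H (Rule 7), but H is never established.

X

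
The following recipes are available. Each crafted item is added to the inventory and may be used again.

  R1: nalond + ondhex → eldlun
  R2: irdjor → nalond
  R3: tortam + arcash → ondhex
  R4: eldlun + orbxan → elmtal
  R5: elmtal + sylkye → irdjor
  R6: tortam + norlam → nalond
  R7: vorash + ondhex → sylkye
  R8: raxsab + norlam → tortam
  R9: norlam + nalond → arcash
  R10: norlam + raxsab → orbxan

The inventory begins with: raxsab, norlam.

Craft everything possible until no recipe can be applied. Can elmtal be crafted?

Using R10, norlam and raxsab make orbxan.
Using R8, raxsab and norlam make tortam.
Using R6, tortam and norlam make nalond.
norlam + nalond → arcash (R9).
Using R3, tortam and arcash make ondhex.
nalond + ondhex → eldlun (R1).
Using R4, eldlun and orbxan make elmtal.

Yes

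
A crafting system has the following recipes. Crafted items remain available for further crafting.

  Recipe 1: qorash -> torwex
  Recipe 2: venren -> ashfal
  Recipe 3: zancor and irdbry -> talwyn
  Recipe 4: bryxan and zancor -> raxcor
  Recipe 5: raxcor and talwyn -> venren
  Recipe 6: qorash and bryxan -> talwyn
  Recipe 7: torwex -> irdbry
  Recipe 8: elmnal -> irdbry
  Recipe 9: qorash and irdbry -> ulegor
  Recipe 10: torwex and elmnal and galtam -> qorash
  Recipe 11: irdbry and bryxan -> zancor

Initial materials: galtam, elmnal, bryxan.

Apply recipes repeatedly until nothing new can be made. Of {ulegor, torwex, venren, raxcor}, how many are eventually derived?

Using Recipe 8, elmnal makes irdbry.
irdbry and bryxan -> zancor (Recipe 11).
zancor and irdbry -> talwyn (Recipe 3).
Using Recipe 4, bryxan and zancor make raxcor.
raxcor and talwyn -> venren (Recipe 5).
ulegor would need qorash and irdbry (Recipe 9), but qorash is never obtained.
torwex would need qorash (Recipe 1), but qorash is never obtained.
venren: reached.
raxcor: reached.
Reached: venren and raxcor — 2 of the 4.

2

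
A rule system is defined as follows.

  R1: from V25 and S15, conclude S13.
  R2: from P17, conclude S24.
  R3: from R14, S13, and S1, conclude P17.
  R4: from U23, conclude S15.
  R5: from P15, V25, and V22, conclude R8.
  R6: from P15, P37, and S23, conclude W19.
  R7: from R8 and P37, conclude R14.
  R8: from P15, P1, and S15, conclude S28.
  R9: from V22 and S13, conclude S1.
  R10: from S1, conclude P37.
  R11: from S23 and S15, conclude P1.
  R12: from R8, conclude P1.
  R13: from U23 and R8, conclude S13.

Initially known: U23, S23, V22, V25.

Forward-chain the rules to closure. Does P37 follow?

U23 holds, so S15 follows (R4).
From V25 and S15, R1 gives S13.
V22 and S13 hold, so S1 follows (R9).
S1 holds, so P37 follows (R10).

Yes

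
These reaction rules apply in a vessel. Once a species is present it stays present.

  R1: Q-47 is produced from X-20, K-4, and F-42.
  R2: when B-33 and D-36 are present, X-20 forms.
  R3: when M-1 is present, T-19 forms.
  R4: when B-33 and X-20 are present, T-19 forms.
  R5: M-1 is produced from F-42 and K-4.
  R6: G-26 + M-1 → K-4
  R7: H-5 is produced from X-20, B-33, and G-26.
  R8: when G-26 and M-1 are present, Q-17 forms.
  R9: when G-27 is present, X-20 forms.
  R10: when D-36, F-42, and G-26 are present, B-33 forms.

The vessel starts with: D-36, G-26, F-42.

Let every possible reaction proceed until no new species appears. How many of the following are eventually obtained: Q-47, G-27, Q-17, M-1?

Q-47 would need X-20, K-4, and F-42 (R1), but K-4 never forms.
No rule produces G-27, and it is not given.
Q-17 would need G-26 and M-1 (R8), but M-1 never forms.
M-1 would need F-42 and K-4 (R5), but K-4 never forms.
None of the 4 are reached.

0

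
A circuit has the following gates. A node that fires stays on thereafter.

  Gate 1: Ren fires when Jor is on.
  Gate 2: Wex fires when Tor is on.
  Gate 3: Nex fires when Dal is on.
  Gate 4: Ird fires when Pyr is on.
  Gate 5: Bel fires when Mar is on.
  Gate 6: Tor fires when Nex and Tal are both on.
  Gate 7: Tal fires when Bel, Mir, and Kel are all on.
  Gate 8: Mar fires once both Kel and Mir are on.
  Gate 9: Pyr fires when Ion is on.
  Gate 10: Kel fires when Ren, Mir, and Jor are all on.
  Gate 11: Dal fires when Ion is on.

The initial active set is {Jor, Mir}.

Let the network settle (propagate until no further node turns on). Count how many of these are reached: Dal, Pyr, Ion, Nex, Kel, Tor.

Gate 1: Jor on → Ren on.
Gate 10: Ren, Mir, and Jor on → Kel on.
Dal would need Ion (Gate 11), but Ion never turns on.
Pyr would need Ion (Gate 9), but Ion never turns on.
No rule produces Ion, and it is not given.
Nex would need Dal (Gate 3), but Dal never turns on.
Kel: reached.
Tor would need Nex and Tal (Gate 6), but Nex never turns on.
Reached: Kel — 1 of the 6.

1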